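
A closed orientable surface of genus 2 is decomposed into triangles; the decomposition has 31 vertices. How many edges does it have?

99

χ = 2 − 2·2 = -2, and every face is a triangle so 3F = 2E.
V − E + F = -2 with E = 3F/2 gives 31 − (3/2 − 1)·F = -2, so F = 66 and E = 99.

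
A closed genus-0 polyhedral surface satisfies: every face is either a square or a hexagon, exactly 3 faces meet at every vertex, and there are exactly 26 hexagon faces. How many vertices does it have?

60

Let x be the number of squares; then F = 26 + x.
Edge–face incidences: 2E = 6·26 + 4·x = 156 + 4x.
Every vertex has degree 3, so 3V = 2E.
Euler: V − E + F = 2 ⇒ (2E)/3 − E + (26 + x) = 2.
Multiply by 6: 2·(2E) − 3·(2E) + 6·(26 + x) = 12, i.e. 156 + 6x − (156 + 4x) = 12.
Collecting terms: 2x = 12, so x = 6.
Then 2E = 156 + 4·6 = 180, so E = 90, V = 2E/3 = 60, F = 26 + 6 = 32.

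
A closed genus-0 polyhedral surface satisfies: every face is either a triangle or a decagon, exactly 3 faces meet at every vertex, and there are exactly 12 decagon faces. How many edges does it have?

Let x be the number of triangles; then F = 12 + x.
Edge–face incidences: 2E = 10·12 + 3·x = 120 + 3x.
Every vertex has degree 3, so 3V = 2E.
Euler: V − E + F = 2 ⇒ (2E)/3 − E + (12 + x) = 2.
Multiply by 6: 2·(2E) − 3·(2E) + 6·(12 + x) = 12, i.e. 72 + 6x − (120 + 3x) = 12.
Collecting terms: 3x − 48 = 12, so 3x = 60, so x = 20.
Then 2E = 120 + 3·20 = 180, so E = 90, V = 2E/3 = 60, F = 12 + 20 = 32.

90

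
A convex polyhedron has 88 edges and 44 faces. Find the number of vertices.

46

Here V − E + F = 2.
V = 2 + E − F = 2 + 88 − 44 = 46.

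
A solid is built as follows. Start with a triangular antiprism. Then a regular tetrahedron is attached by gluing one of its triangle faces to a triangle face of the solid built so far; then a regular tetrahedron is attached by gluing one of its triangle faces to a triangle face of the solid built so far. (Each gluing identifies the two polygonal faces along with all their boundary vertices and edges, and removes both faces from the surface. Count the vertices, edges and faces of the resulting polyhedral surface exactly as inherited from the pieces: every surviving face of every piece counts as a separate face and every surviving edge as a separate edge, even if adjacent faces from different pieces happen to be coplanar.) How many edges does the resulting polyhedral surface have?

A triangular antiprism: V=6, E=12, F=8.
Attach a regular tetrahedron (V=4, E=6, F=4) along a 3-gon: merge 3 vertices and 3 edges, delete both glued faces → V=7, E=15, F=10.
Attach a regular tetrahedron (V=4, E=6, F=4) along a 3-gon: merge 3 vertices and 3 edges, delete both glued faces → V=8, E=18, F=12.
Check: V − E + F = 8 − 18 + 12 = 2.

18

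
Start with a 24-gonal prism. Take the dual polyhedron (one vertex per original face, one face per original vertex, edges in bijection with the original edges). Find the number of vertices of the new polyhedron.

The base solid has V = 48, E = 72, F = 26.
The dual swaps V and F and preserves E: V′ = F = 26, E′ = E = 72, F′ = V = 48.

26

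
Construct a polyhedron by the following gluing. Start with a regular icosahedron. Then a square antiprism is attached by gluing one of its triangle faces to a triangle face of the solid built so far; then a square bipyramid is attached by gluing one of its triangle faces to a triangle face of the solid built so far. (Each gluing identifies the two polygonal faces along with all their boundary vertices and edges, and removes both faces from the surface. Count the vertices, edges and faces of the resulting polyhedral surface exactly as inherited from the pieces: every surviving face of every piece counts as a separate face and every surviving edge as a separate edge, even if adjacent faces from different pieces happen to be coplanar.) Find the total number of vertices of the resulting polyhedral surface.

A regular icosahedron: V=12, E=30, F=20.
Attach a square antiprism (V=8, E=16, F=10) along a 3-gon: merge 3 vertices and 3 edges, delete both glued faces → V=17, E=43, F=28.
Attach a square bipyramid (V=6, E=12, F=8) along a 3-gon: merge 3 vertices and 3 edges, delete both glued faces → V=20, E=52, F=34.
Check: V − E + F = 20 − 52 + 34 = 2.

20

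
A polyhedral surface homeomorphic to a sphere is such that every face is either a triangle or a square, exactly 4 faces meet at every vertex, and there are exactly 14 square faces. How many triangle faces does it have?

Let x be the number of triangles; then F = 14 + x.
Edge–face incidences: 2E = 4·14 + 3·x = 56 + 3x.
Every vertex has degree 4, so 4V = 2E.
Euler: V − E + F = 2 ⇒ (2E)/4 − E + (14 + x) = 2.
Multiply by 8: 2·(2E) − 4·(2E) + 8·(14 + x) = 16, i.e. 112 + 8x − 2·(56 + 3x) = 16.
Collecting terms: 2x = 16, so x = 8.
Then 2E = 56 + 3·8 = 80, so E = 40, V = 2E/4 = 20, F = 14 + 8 = 22.

8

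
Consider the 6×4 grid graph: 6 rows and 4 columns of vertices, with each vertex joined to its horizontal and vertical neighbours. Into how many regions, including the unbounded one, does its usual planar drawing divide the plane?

16

The grid has V = 6·4 = 24 vertices and E = 6·3 + 4·5 = 38 edges.
F = 2 − V + E = 2 − 24 + 38 = 16.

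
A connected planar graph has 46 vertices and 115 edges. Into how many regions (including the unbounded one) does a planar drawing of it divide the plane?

Euler's formula for a connected plane graph: V − E + F = 2, so F = 2 − 46 + 115 = 71.

71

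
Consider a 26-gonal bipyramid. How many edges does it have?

A bipyramid over an n-gon has 2n triangular faces and n + 2 vertices: V = 26 + 2 = 28, E = 3·26 = 78, F = 2·26 = 52.

78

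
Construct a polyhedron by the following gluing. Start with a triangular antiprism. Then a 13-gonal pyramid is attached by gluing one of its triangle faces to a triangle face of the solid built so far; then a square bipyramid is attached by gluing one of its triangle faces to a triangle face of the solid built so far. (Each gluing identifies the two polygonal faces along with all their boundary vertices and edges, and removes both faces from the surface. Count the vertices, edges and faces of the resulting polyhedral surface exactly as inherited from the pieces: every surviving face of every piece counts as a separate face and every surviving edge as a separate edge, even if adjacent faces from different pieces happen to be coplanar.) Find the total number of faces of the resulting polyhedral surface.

26

A triangular antiprism: V=6, E=12, F=8.
Attach a 13-gonal pyramid (V=14, E=26, F=14) along a 3-gon: merge 3 vertices and 3 edges, delete both glued faces → V=17, E=35, F=20.
Attach a square bipyramid (V=6, E=12, F=8) along a 3-gon: merge 3 vertices and 3 edges, delete both glued faces → V=20, E=44, F=26.
Check: V − E + F = 20 − 44 + 26 = 2.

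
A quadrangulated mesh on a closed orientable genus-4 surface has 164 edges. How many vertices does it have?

76

χ = 2 − 2·4 = -6, and every face is a square so 4F = 2E.
F = 2E/4 = 82. Then V = -6 + E − F = -6 + 164 − 82 = 76.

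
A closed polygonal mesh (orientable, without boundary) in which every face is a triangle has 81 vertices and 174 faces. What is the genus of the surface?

4

Every face is a triangle, so 2E = 3·174 = 522, giving E = 261.
χ = V − E + F = 81 − 261 + 174 = -6.
For a closed orientable surface χ = 2 − 2g, so g = (2 − (-6))/2 = 4.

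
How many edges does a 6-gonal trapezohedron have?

24

The n-trapezohedron (dual of the n-antiprism) has V = 2·6 + 2 = 14, E = 4·6 = 24, F = 2·6 = 12.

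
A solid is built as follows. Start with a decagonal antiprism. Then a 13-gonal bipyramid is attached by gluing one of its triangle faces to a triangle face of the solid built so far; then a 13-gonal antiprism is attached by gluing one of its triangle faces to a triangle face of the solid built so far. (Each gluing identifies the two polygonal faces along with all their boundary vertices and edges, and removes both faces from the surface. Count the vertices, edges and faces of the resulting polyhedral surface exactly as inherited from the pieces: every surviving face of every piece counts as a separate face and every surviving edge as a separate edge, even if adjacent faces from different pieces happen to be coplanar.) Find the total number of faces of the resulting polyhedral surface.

A decagonal antiprism: V=20, E=40, F=22.
Attach a 13-gonal bipyramid (V=15, E=39, F=26) along a 3-gon: merge 3 vertices and 3 edges, delete both glued faces → V=32, E=76, F=46.
Attach a 13-gonal antiprism (V=26, E=52, F=28) along a 3-gon: merge 3 vertices and 3 edges, delete both glued faces → V=55, E=125, F=72.
Check: V − E + F = 55 − 125 + 72 = 2.

72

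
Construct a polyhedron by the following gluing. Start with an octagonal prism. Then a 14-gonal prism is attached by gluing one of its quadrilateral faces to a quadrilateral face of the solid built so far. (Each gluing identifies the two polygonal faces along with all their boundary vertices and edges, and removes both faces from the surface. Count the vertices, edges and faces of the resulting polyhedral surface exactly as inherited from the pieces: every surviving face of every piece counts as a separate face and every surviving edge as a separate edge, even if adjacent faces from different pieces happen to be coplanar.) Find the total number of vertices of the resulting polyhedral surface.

An octagonal prism: V=16, E=24, F=10.
Attach a 14-gonal prism (V=28, E=42, F=16) along a 4-gon: merge 4 vertices and 4 edges, delete both glued faces → V=40, E=62, F=24.
Check: V − E + F = 40 − 62 + 24 = 2.

40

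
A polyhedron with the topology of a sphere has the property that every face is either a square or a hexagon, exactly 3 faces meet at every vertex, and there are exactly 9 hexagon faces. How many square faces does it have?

Let x be the number of squares; then F = 9 + x.
Edge–face incidences: 2E = 6·9 + 4·x = 54 + 4x.
Every vertex has degree 3, so 3V = 2E.
Euler: V − E + F = 2 ⇒ (2E)/3 − E + (9 + x) = 2.
Multiply by 6: 2·(2E) − 3·(2E) + 6·(9 + x) = 12, i.e. 54 + 6x − (54 + 4x) = 12.
Collecting terms: 2x = 12, so x = 6.
Then 2E = 54 + 4·6 = 78, so E = 39, V = 2E/3 = 26, F = 9 + 6 = 15.

6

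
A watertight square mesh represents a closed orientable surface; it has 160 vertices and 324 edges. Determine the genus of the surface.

Every face is a square and each edge borders two faces, so 4F = 2·324, giving F = 162.
χ = V − E + F = 160 − 324 + 162 = -2.
For a closed orientable surface χ = 2 − 2g, so g = (2 − (-2))/2 = 2.

2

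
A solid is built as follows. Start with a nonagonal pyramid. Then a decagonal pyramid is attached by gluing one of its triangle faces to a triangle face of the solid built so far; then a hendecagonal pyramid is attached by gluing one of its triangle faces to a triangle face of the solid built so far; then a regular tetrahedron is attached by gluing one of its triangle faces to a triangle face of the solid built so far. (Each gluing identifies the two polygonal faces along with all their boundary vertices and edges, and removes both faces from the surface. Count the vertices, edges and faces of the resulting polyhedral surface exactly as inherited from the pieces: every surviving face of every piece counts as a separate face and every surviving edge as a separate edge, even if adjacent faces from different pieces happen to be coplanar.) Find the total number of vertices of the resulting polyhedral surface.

28

A nonagonal pyramid: V=10, E=18, F=10.
Attach a decagonal pyramid (V=11, E=20, F=11) along a 3-gon: merge 3 vertices and 3 edges, delete both glued faces → V=18, E=35, F=19.
Attach a hendecagonal pyramid (V=12, E=22, F=12) along a 3-gon: merge 3 vertices and 3 edges, delete both glued faces → V=27, E=54, F=29.
Attach a regular tetrahedron (V=4, E=6, F=4) along a 3-gon: merge 3 vertices and 3 edges, delete both glued faces → V=28, E=57, F=31.
Check: V − E + F = 28 − 57 + 31 = 2.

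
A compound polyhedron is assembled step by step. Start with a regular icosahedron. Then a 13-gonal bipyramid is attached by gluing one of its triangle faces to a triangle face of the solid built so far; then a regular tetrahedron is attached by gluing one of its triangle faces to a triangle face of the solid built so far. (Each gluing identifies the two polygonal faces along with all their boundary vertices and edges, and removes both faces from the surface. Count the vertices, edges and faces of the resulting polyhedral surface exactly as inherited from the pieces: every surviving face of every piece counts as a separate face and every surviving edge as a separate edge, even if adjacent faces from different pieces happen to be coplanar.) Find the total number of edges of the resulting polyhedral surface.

A regular icosahedron: V=12, E=30, F=20.
Attach a 13-gonal bipyramid (V=15, E=39, F=26) along a 3-gon: merge 3 vertices and 3 edges, delete both glued faces → V=24, E=66, F=44.
Attach a regular tetrahedron (V=4, E=6, F=4) along a 3-gon: merge 3 vertices and 3 edges, delete both glued faces → V=25, E=69, F=46.
Check: V − E + F = 25 − 69 + 46 = 2.

69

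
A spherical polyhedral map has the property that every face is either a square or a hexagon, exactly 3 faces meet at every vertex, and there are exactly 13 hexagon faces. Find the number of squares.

6

Let x be the number of squares; then F = 13 + x.
Edge–face incidences: 2E = 6·13 + 4·x = 78 + 4x.
Every vertex has degree 3, so 3V = 2E.
Euler: V − E + F = 2 ⇒ (2E)/3 − E + (13 + x) = 2.
Multiply by 6: 2·(2E) − 3·(2E) + 6·(13 + x) = 12, i.e. 78 + 6x − (78 + 4x) = 12.
Collecting terms: 2x = 12, so x = 6.
Then 2E = 78 + 4·6 = 102, so E = 51, V = 2E/3 = 34, F = 13 + 6 = 19.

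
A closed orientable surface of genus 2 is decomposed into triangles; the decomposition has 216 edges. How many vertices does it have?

χ = 2 − 2·2 = -2, and every face is a triangle so 3F = 2E.
F = 2E/3 = 144. Then V = -2 + E − F = -2 + 216 − 144 = 70.

70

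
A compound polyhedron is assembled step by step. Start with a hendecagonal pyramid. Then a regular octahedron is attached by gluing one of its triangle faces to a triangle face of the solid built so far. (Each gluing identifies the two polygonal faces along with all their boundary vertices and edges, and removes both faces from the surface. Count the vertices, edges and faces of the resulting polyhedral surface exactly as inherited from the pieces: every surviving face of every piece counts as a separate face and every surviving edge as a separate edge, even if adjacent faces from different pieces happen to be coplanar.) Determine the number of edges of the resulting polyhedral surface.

31

A hendecagonal pyramid: V=12, E=22, F=12.
Attach a regular octahedron (V=6, E=12, F=8) along a 3-gon: merge 3 vertices and 3 edges, delete both glued faces → V=15, E=31, F=18.
Check: V − E + F = 15 − 31 + 18 = 2.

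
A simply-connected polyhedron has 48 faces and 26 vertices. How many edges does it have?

Here V − E + F = 2.
E = V + F − (2) = 26 + 48 − (2) = 72.

72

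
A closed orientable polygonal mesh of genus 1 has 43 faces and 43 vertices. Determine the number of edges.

For a closed orientable surface of genus 1, χ = 2 − 2·1 = 0.
E = V + F − (0) = 43 + 43 − (0) = 86.

86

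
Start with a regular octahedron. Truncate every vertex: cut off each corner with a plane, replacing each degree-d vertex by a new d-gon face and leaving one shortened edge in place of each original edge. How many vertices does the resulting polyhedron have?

24

The base solid has V = 6, E = 12, F = 8.
Truncation replaces each original edge-end by a new vertex, so V′ = 2E = 24.
Each original edge survives, and each old vertex of degree d contributes d new edges; summing degrees gives Σd = 2E, so E′ = E + 2E = 3E = 36.
Each original face survives and each original vertex becomes one new face: F′ = F + V = 14.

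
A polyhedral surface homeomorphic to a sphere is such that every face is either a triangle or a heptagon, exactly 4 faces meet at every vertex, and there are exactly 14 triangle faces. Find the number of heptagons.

Let x be the number of heptagons; then F = 14 + x.
Edge–face incidences: 2E = 3·14 + 7·x = 42 + 7x.
Every vertex has degree 4, so 4V = 2E.
Euler: V − E + F = 2 ⇒ (2E)/4 − E + (14 + x) = 2.
Multiply by 8: 2·(2E) − 4·(2E) + 8·(14 + x) = 16, i.e. 112 + 8x − 2·(42 + 7x) = 16.
Collecting terms: −6x + 28 = 16, so −6x = −12, so x = 2.
Then 2E = 42 + 7·2 = 56, so E = 28, V = 2E/4 = 14, F = 14 + 2 = 16.

2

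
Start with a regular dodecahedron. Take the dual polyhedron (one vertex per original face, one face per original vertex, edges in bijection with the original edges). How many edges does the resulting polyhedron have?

The base solid has V = 20, E = 30, F = 12.
The dual swaps V and F and preserves E: V′ = F = 12, E′ = E = 30, F′ = V = 20.

30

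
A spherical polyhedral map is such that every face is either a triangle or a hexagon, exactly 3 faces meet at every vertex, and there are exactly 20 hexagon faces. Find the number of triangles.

Let x be the number of triangles; then F = 20 + x.
Edge–face incidences: 2E = 6·20 + 3·x = 120 + 3x.
Every vertex has degree 3, so 3V = 2E.
Euler: V − E + F = 2 ⇒ (2E)/3 − E + (20 + x) = 2.
Multiply by 6: 2·(2E) − 3·(2E) + 6·(20 + x) = 12, i.e. 120 + 6x − (120 + 3x) = 12.
Collecting terms: 3x = 12, so x = 4.
Then 2E = 120 + 3·4 = 132, so E = 66, V = 2E/3 = 44, F = 20 + 4 = 24.

4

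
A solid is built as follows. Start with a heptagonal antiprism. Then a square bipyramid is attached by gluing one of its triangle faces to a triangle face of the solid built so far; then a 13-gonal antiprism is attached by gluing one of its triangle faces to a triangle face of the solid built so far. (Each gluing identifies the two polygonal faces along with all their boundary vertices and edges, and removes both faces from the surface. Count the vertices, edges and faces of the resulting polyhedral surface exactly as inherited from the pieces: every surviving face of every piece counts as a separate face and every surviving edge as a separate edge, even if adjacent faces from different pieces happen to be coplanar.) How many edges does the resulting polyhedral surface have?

86

A heptagonal antiprism: V=14, E=28, F=16.
Attach a square bipyramid (V=6, E=12, F=8) along a 3-gon: merge 3 vertices and 3 edges, delete both glued faces → V=17, E=37, F=22.
Attach a 13-gonal antiprism (V=26, E=52, F=28) along a 3-gon: merge 3 vertices and 3 edges, delete both glued faces → V=40, E=86, F=48.
Check: V − E + F = 40 − 86 + 48 = 2.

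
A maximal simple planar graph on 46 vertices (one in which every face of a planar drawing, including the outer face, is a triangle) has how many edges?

132

In a plane triangulation 3F = 2E and V − E + F = 2, so E = 3V − 6 = 3·46 − 6 = 132.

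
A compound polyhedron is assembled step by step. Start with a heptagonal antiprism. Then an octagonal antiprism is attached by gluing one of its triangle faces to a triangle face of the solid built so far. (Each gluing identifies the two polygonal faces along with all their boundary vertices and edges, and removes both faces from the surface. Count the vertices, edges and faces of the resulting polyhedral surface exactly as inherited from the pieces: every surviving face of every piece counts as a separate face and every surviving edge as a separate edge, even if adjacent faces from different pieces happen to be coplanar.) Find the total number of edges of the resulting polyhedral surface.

57

A heptagonal antiprism: V=14, E=28, F=16.
Attach an octagonal antiprism (V=16, E=32, F=18) along a 3-gon: merge 3 vertices and 3 edges, delete both glued faces → V=27, E=57, F=32.
Check: V − E + F = 27 − 57 + 32 = 2.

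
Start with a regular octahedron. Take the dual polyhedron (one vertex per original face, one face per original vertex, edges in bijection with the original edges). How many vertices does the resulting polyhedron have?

8

The base solid has V = 6, E = 12, F = 8.
The dual swaps V and F and preserves E: V′ = F = 8, E′ = E = 12, F′ = V = 6.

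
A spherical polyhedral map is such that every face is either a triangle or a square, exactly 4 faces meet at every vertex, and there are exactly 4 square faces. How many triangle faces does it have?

8

Let x be the number of triangles; then F = 4 + x.
Edge–face incidences: 2E = 4·4 + 3·x = 16 + 3x.
Every vertex has degree 4, so 4V = 2E.
Euler: V − E + F = 2 ⇒ (2E)/4 − E + (4 + x) = 2.
Multiply by 8: 2·(2E) − 4·(2E) + 8·(4 + x) = 16, i.e. 32 + 8x − 2·(16 + 3x) = 16.
Collecting terms: 2x = 16, so x = 8.
Then 2E = 16 + 3·8 = 40, so E = 20, V = 2E/4 = 10, F = 4 + 8 = 12.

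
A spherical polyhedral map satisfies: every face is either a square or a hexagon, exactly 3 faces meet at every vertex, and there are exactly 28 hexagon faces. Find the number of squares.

6

Let x be the number of squares; then F = 28 + x.
Edge–face incidences: 2E = 6·28 + 4·x = 168 + 4x.
Every vertex has degree 3, so 3V = 2E.
Euler: V − E + F = 2 ⇒ (2E)/3 − E + (28 + x) = 2.
Multiply by 6: 2·(2E) − 3·(2E) + 6·(28 + x) = 12, i.e. 168 + 6x − (168 + 4x) = 12.
Collecting terms: 2x = 12, so x = 6.
Then 2E = 168 + 4·6 = 192, so E = 96, V = 2E/3 = 64, F = 28 + 6 = 34.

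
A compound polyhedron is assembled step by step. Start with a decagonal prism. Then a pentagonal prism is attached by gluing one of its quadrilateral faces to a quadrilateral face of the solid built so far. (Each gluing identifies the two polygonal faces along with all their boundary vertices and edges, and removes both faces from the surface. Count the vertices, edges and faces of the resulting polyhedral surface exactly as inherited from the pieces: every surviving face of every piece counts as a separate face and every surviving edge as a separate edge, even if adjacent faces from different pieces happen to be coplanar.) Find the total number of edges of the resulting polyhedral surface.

A decagonal prism: V=20, E=30, F=12.
Attach a pentagonal prism (V=10, E=15, F=7) along a 4-gon: merge 4 vertices and 4 edges, delete both glued faces → V=26, E=41, F=17.
Check: V − E + F = 26 − 41 + 17 = 2.

41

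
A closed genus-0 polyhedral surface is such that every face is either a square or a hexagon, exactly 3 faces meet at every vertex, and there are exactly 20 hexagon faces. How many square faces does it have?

6

Let x be the number of squares; then F = 20 + x.
Edge–face incidences: 2E = 6·20 + 4·x = 120 + 4x.
Every vertex has degree 3, so 3V = 2E.
Euler: V − E + F = 2 ⇒ (2E)/3 − E + (20 + x) = 2.
Multiply by 6: 2·(2E) − 3·(2E) + 6·(20 + x) = 12, i.e. 120 + 6x − (120 + 4x) = 12.
Collecting terms: 2x = 12, so x = 6.
Then 2E = 120 + 4·6 = 144, so E = 72, V = 2E/3 = 48, F = 20 + 6 = 26.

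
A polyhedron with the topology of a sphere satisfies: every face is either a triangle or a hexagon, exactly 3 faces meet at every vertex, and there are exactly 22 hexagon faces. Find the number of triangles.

Let x be the number of triangles; then F = 22 + x.
Edge–face incidences: 2E = 6·22 + 3·x = 132 + 3x.
Every vertex has degree 3, so 3V = 2E.
Euler: V − E + F = 2 ⇒ (2E)/3 − E + (22 + x) = 2.
Multiply by 6: 2·(2E) − 3·(2E) + 6·(22 + x) = 12, i.e. 132 + 6x − (132 + 3x) = 12.
Collecting terms: 3x = 12, so x = 4.
Then 2E = 132 + 3·4 = 144, so E = 72, V = 2E/3 = 48, F = 22 + 4 = 26.

4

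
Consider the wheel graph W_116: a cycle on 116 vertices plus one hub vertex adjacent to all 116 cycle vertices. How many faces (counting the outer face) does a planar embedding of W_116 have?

W_116 has V = 116 + 1 = 117 vertices and E = 2·116 = 232 edges.
By Euler's formula F = 2 − V + E = 2 − 117 + 232 = 117.

117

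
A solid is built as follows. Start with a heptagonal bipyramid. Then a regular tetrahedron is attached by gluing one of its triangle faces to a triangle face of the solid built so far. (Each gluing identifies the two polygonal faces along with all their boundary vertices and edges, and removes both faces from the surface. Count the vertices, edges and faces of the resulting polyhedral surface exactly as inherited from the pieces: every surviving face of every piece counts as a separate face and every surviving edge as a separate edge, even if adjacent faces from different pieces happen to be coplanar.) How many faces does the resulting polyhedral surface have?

16

A heptagonal bipyramid: V=9, E=21, F=14.
Attach a regular tetrahedron (V=4, E=6, F=4) along a 3-gon: merge 3 vertices and 3 edges, delete both glued faces → V=10, E=24, F=16.
Check: V − E + F = 10 − 24 + 16 = 2.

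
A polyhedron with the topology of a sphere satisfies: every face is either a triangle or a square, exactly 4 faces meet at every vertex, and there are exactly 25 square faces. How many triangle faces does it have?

8

Let x be the number of triangles; then F = 25 + x.
Edge–face incidences: 2E = 4·25 + 3·x = 100 + 3x.
Every vertex has degree 4, so 4V = 2E.
Euler: V − E + F = 2 ⇒ (2E)/4 − E + (25 + x) = 2.
Multiply by 8: 2·(2E) − 4·(2E) + 8·(25 + x) = 16, i.e. 200 + 8x − 2·(100 + 3x) = 16.
Collecting terms: 2x = 16, so x = 8.
Then 2E = 100 + 3·8 = 124, so E = 62, V = 2E/4 = 31, F = 25 + 8 = 33.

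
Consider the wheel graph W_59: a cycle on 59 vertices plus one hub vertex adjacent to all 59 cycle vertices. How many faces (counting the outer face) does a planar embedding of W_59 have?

W_59 has V = 59 + 1 = 60 vertices and E = 2·59 = 118 edges.
By Euler's formula F = 2 − V + E = 2 − 60 + 118 = 60.

60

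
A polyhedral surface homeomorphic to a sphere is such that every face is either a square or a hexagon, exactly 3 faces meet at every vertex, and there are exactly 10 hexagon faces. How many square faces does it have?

6

Let x be the number of squares; then F = 10 + x.
Edge–face incidences: 2E = 6·10 + 4·x = 60 + 4x.
Every vertex has degree 3, so 3V = 2E.
Euler: V − E + F = 2 ⇒ (2E)/3 − E + (10 + x) = 2.
Multiply by 6: 2·(2E) − 3·(2E) + 6·(10 + x) = 12, i.e. 60 + 6x − (60 + 4x) = 12.
Collecting terms: 2x = 12, so x = 6.
Then 2E = 60 + 4·6 = 84, so E = 42, V = 2E/3 = 28, F = 10 + 6 = 16.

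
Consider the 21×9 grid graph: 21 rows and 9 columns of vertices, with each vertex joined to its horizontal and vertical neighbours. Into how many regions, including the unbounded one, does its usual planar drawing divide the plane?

161

The grid has V = 21·9 = 189 vertices and E = 21·8 + 9·20 = 348 edges.
F = 2 − V + E = 2 − 189 + 348 = 161.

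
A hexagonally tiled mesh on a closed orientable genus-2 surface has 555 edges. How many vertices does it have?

χ = 2 − 2·2 = -2, and every face is a hexagon so 6F = 2E.
F = 2E/6 = 185. Then V = -2 + E − F = -2 + 555 − 185 = 368.

368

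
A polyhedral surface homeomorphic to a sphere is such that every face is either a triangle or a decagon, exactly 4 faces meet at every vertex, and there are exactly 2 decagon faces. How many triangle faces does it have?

20

Let x be the number of triangles; then F = 2 + x.
Edge–face incidences: 2E = 10·2 + 3·x = 20 + 3x.
Every vertex has degree 4, so 4V = 2E.
Euler: V − E + F = 2 ⇒ (2E)/4 − E + (2 + x) = 2.
Multiply by 8: 2·(2E) − 4·(2E) + 8·(2 + x) = 16, i.e. 16 + 8x − 2·(20 + 3x) = 16.
Collecting terms: 2x − 24 = 16, so 2x = 40, so x = 20.
Then 2E = 20 + 3·20 = 80, so E = 40, V = 2E/4 = 20, F = 2 + 20 = 22.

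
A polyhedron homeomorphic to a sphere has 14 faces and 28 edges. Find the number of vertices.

Here V − E + F = 2.
V = 2 + E − F = 2 + 28 − 14 = 16.

16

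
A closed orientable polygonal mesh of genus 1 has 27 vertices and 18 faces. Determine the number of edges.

For a closed orientable surface of genus 1, χ = 2 − 2·1 = 0.
E = V + F − (0) = 27 + 18 − (0) = 45.

45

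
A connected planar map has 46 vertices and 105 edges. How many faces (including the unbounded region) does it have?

61

Euler's formula for a connected plane graph: V − E + F = 2, so F = 2 − 46 + 105 = 61.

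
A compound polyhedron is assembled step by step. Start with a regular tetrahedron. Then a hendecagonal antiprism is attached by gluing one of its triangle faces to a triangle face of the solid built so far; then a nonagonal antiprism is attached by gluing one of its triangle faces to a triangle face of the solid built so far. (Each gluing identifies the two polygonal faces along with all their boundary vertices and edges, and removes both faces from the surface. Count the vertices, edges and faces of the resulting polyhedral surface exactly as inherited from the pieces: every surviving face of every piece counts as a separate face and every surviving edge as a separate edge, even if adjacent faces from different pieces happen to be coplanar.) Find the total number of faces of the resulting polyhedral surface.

A regular tetrahedron: V=4, E=6, F=4.
Attach a hendecagonal antiprism (V=22, E=44, F=24) along a 3-gon: merge 3 vertices and 3 edges, delete both glued faces → V=23, E=47, F=26.
Attach a nonagonal antiprism (V=18, E=36, F=20) along a 3-gon: merge 3 vertices and 3 edges, delete both glued faces → V=38, E=80, F=44.
Check: V − E + F = 38 − 80 + 44 = 2.

44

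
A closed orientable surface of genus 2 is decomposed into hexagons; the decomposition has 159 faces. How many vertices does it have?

316

χ = 2 − 2·2 = -2, and every face is a hexagon so 6F = 2E.
E = 6·159/2 = 477. Then V = -2 + E − F = -2 + 477 − 159 = 316.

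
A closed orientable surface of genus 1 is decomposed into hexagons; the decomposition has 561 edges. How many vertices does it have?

374

χ = 2 − 2·1 = 0, and every face is a hexagon so 6F = 2E.
F = 2E/6 = 187. Then V = 0 + E − F = 0 + 561 − 187 = 374.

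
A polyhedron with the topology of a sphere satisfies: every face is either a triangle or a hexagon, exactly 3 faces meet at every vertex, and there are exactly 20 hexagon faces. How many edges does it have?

66

Let x be the number of triangles; then F = 20 + x.
Edge–face incidences: 2E = 6·20 + 3·x = 120 + 3x.
Every vertex has degree 3, so 3V = 2E.
Euler: V − E + F = 2 ⇒ (2E)/3 − E + (20 + x) = 2.
Multiply by 6: 2·(2E) − 3·(2E) + 6·(20 + x) = 12, i.e. 120 + 6x − (120 + 3x) = 12.
Collecting terms: 3x = 12, so x = 4.
Then 2E = 120 + 3·4 = 132, so E = 66, V = 2E/3 = 44, F = 20 + 4 = 24.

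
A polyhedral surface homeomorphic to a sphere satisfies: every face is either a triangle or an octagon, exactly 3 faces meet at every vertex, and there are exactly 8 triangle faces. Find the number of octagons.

Let x be the number of octagons; then F = 8 + x.
Edge–face incidences: 2E = 3·8 + 8·x = 24 + 8x.
Every vertex has degree 3, so 3V = 2E.
Euler: V − E + F = 2 ⇒ (2E)/3 − E + (8 + x) = 2.
Multiply by 6: 2·(2E) − 3·(2E) + 6·(8 + x) = 12, i.e. 48 + 6x − (24 + 8x) = 12.
Collecting terms: −2x + 24 = 12, so −2x = −12, so x = 6.
Then 2E = 24 + 8·6 = 72, so E = 36, V = 2E/3 = 24, F = 8 + 6 = 14.

6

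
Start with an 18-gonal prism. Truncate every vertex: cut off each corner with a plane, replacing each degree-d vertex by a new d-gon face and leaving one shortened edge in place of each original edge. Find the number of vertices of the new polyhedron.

108

The base solid has V = 36, E = 54, F = 20.
Truncation replaces each original edge-end by a new vertex, so V′ = 2E = 108.
Each original edge survives, and each old vertex of degree d contributes d new edges; summing degrees gives Σd = 2E, so E′ = E + 2E = 3E = 162.
Each original face survives and each original vertex becomes one new face: F′ = F + V = 56.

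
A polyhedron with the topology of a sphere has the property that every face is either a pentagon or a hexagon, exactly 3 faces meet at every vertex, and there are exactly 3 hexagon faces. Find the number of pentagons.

12

Let x be the number of pentagons; then F = 3 + x.
Edge–face incidences: 2E = 6·3 + 5·x = 18 + 5x.
Every vertex has degree 3, so 3V = 2E.
Euler: V − E + F = 2 ⇒ (2E)/3 − E + (3 + x) = 2.
Multiply by 6: 2·(2E) − 3·(2E) + 6·(3 + x) = 12, i.e. 18 + 6x − (18 + 5x) = 12.
Collecting terms: x = 12.
Then 2E = 18 + 5·12 = 78, so E = 39, V = 2E/3 = 26, F = 3 + 12 = 15.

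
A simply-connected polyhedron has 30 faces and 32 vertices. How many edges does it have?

60

Here V − E + F = 2.
E = V + F − (2) = 32 + 30 − (2) = 60.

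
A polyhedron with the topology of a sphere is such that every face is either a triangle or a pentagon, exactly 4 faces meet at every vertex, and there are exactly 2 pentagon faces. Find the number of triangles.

Let x be the number of triangles; then F = 2 + x.
Edge–face incidences: 2E = 5·2 + 3·x = 10 + 3x.
Every vertex has degree 4, so 4V = 2E.
Euler: V − E + F = 2 ⇒ (2E)/4 − E + (2 + x) = 2.
Multiply by 8: 2·(2E) − 4·(2E) + 8·(2 + x) = 16, i.e. 16 + 8x − 2·(10 + 3x) = 16.
Collecting terms: 2x − 4 = 16, so 2x = 20, so x = 10.
Then 2E = 10 + 3·10 = 40, so E = 20, V = 2E/4 = 10, F = 2 + 10 = 12.

10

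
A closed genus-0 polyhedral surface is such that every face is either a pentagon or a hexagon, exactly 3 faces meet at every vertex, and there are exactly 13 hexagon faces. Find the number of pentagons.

Let x be the number of pentagons; then F = 13 + x.
Edge–face incidences: 2E = 6·13 + 5·x = 78 + 5x.
Every vertex has degree 3, so 3V = 2E.
Euler: V − E + F = 2 ⇒ (2E)/3 − E + (13 + x) = 2.
Multiply by 6: 2·(2E) − 3·(2E) + 6·(13 + x) = 12, i.e. 78 + 6x − (78 + 5x) = 12.
Collecting terms: x = 12.
Then 2E = 78 + 5·12 = 138, so E = 69, V = 2E/3 = 46, F = 13 + 12 = 25.

12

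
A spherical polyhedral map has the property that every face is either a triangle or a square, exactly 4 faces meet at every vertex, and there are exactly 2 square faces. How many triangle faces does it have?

Let x be the number of triangles; then F = 2 + x.
Edge–face incidences: 2E = 4·2 + 3·x = 8 + 3x.
Every vertex has degree 4, so 4V = 2E.
Euler: V − E + F = 2 ⇒ (2E)/4 − E + (2 + x) = 2.
Multiply by 8: 2·(2E) − 4·(2E) + 8·(2 + x) = 16, i.e. 16 + 8x − 2·(8 + 3x) = 16.
Collecting terms: 2x = 16, so x = 8.
Then 2E = 8 + 3·8 = 32, so E = 16, V = 2E/4 = 8, F = 2 + 8 = 10.

8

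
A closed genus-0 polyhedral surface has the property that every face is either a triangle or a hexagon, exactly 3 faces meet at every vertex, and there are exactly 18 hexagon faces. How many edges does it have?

Let x be the number of triangles; then F = 18 + x.
Edge–face incidences: 2E = 6·18 + 3·x = 108 + 3x.
Every vertex has degree 3, so 3V = 2E.
Euler: V − E + F = 2 ⇒ (2E)/3 − E + (18 + x) = 2.
Multiply by 6: 2·(2E) − 3·(2E) + 6·(18 + x) = 12, i.e. 108 + 6x − (108 + 3x) = 12.
Collecting terms: 3x = 12, so x = 4.
Then 2E = 108 + 3·4 = 120, so E = 60, V = 2E/3 = 40, F = 18 + 4 = 22.

60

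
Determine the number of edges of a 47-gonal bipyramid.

141

A bipyramid over an n-gon has 2n triangular faces and n + 2 vertices: V = 47 + 2 = 49, E = 3·47 = 141, F = 2·47 = 94.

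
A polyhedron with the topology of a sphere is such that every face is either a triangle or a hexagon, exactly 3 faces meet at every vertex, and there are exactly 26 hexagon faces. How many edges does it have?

84

Let x be the number of triangles; then F = 26 + x.
Edge–face incidences: 2E = 6·26 + 3·x = 156 + 3x.
Every vertex has degree 3, so 3V = 2E.
Euler: V − E + F = 2 ⇒ (2E)/3 − E + (26 + x) = 2.
Multiply by 6: 2·(2E) − 3·(2E) + 6·(26 + x) = 12, i.e. 156 + 6x − (156 + 3x) = 12.
Collecting terms: 3x = 12, so x = 4.
Then 2E = 156 + 3·4 = 168, so E = 84, V = 2E/3 = 56, F = 26 + 4 = 30.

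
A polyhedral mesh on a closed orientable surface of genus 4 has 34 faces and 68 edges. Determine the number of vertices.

For a closed orientable surface of genus 4, χ = 2 − 2·4 = -6.
V = -6 + E − F = -6 + 68 − 34 = 28.

28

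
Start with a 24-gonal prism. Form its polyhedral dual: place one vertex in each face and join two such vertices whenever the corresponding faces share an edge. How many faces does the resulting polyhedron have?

The base solid has V = 48, E = 72, F = 26.
The dual swaps V and F and preserves E: V′ = F = 26, E′ = E = 72, F′ = V = 48.

48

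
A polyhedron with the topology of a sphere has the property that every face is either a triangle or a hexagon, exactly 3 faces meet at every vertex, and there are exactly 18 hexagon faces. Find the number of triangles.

4

Let x be the number of triangles; then F = 18 + x.
Edge–face incidences: 2E = 6·18 + 3·x = 108 + 3x.
Every vertex has degree 3, so 3V = 2E.
Euler: V − E + F = 2 ⇒ (2E)/3 − E + (18 + x) = 2.
Multiply by 6: 2·(2E) − 3·(2E) + 6·(18 + x) = 12, i.e. 108 + 6x − (108 + 3x) = 12.
Collecting terms: 3x = 12, so x = 4.
Then 2E = 108 + 3·4 = 120, so E = 60, V = 2E/3 = 40, F = 18 + 4 = 22.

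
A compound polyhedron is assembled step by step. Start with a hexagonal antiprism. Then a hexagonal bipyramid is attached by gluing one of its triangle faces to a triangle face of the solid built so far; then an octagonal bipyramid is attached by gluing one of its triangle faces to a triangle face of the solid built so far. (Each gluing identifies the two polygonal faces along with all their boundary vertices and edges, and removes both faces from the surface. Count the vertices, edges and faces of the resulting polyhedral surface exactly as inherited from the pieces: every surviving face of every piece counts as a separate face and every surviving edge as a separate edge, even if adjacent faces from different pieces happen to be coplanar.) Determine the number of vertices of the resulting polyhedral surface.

24

A hexagonal antiprism: V=12, E=24, F=14.
Attach a hexagonal bipyramid (V=8, E=18, F=12) along a 3-gon: merge 3 vertices and 3 edges, delete both glued faces → V=17, E=39, F=24.
Attach an octagonal bipyramid (V=10, E=24, F=16) along a 3-gon: merge 3 vertices and 3 edges, delete both glued faces → V=24, E=60, F=38.
Check: V − E + F = 24 − 60 + 38 = 2.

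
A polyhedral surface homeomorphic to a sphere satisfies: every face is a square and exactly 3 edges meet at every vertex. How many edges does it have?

12

Each face has 4 edges and each edge borders two faces, so 2E = 4F.
Each vertex has degree 3, so 3V = 2E and hence V = 4F/3.
Euler: V − E + F = 2 ⇒ (4F/3) − (4F/2) + F = 2.
Multiply by 6: (8 − 12 + 6)F = 12, i.e. 2F = 12.
So F = 6, E = 4·6/2 = 12, V = 4·6/3 = 8.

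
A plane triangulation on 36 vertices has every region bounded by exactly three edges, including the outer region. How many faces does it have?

68

In a plane triangulation 3F = 2E and V − E + F = 2, so F = 2V − 4 = 2·36 − 4 = 68.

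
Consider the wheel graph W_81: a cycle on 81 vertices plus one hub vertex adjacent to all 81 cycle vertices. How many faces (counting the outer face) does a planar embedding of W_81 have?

W_81 has V = 81 + 1 = 82 vertices and E = 2·81 = 162 edges.
By Euler's formula F = 2 − V + E = 2 − 82 + 162 = 82.

82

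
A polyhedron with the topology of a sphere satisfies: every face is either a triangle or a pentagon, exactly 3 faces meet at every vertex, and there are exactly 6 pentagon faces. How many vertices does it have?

Let x be the number of triangles; then F = 6 + x.
Edge–face incidences: 2E = 5·6 + 3·x = 30 + 3x.
Every vertex has degree 3, so 3V = 2E.
Euler: V − E + F = 2 ⇒ (2E)/3 − E + (6 + x) = 2.
Multiply by 6: 2·(2E) − 3·(2E) + 6·(6 + x) = 12, i.e. 36 + 6x − (30 + 3x) = 12.
Collecting terms: 3x + 6 = 12, so 3x = 6, so x = 2.
Then 2E = 30 + 3·2 = 36, so E = 18, V = 2E/3 = 12, F = 6 + 2 = 8.

12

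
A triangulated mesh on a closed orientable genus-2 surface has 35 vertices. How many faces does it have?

74

χ = 2 − 2·2 = -2, and every face is a triangle so 3F = 2E.
V − E + F = -2 with E = 3F/2 gives 35 − (3/2 − 1)·F = -2, so F = 74 and E = 111.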